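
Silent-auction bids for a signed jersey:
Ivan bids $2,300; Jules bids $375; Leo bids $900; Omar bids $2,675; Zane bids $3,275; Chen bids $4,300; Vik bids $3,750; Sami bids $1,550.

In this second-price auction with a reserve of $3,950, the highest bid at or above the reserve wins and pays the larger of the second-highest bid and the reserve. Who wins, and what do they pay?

Second-price auction with a reserve of $3,950: the highest bid at or above the reserve wins and pays the larger of the second-highest bid and the reserve.
Sorting bids: 4,300 (Chen) > 3,750 (Vik) > 3,275 (Zane) > 2,675 (Omar) > 2,300 (Ivan) > 1,550 (Sami) > …
Chen has the top bid at or above the reserve ($4,300).
Second-highest bid $3,750 is below the reserve $3,950, so the reserve binds → payment $3,950.

Chen pays $3,950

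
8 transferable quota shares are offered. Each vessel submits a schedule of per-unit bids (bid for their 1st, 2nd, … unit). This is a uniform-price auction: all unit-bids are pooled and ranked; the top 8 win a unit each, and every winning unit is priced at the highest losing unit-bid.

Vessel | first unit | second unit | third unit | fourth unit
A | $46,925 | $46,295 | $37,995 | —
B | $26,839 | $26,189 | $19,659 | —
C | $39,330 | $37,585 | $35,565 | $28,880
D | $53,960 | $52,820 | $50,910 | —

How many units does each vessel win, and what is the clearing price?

A 3, C 2, D 3; clearing price $35,565

Merging the schedules and taking the best 8: 53,960 (D-1), 52,820 (D-2), 50,910 (D-3), 46,925 (A-1), 46,295 (A-2), 39,330 (C-1), 37,995 (A-3), 37,585 (C-2)
Highest rejected unit-bid = $35,565.
Allocation: A 3, C 2, D 3.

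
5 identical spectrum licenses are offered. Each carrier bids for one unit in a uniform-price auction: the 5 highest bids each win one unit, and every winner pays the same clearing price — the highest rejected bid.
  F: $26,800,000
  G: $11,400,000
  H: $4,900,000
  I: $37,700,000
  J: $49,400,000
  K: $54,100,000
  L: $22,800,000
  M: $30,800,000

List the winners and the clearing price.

Ordering the bids: 54,100,000 (K), 49,400,000 (J), 37,700,000 (I), 30,800,000 (M), 26,800,000 (F), 22,800,000 (L), 11,400,000 (G), …
The 5 highest are K, J, I, M, F.
First losing bid is L's $22,800,000, which sets the uniform price.

K, J, I, M, F; each pays $22,800,000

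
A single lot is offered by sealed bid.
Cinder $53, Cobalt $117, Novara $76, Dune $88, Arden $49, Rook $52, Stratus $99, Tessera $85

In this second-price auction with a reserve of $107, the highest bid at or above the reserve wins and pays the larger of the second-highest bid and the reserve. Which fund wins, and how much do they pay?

Sorting bids: 117 (Cobalt) > 99 (Stratus) > 88 (Dune) > 85 (Tessera) > 76 (Novara) > 53 (Cinder) > …
Cobalt has the top bid at or above the reserve ($117).
Second-highest bid $99 is below the reserve $107, so the reserve binds → payment $107.

Cobalt pays $107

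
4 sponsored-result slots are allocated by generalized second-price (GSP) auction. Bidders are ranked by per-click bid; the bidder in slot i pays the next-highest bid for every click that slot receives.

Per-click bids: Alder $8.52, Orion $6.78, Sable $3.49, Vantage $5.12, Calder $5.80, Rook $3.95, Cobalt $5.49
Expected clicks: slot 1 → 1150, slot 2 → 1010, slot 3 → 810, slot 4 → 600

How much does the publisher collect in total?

Ranked by bid: $8.52 (Alder) > $6.78 (Orion) > $5.80 (Calder) > $5.49 (Cobalt) > $5.12 (Vantage) > …
Slot 1: Alder pays $6.78 × 1150 = $7797.00
Slot 2: Orion pays $5.80 × 1010 = $5858.00
Slot 3: Calder pays $5.49 × 810 = $4446.90
Slot 4: Cobalt pays $5.12 × 600 = $3072.00
Total = $21173.90

Total revenue: $21173.90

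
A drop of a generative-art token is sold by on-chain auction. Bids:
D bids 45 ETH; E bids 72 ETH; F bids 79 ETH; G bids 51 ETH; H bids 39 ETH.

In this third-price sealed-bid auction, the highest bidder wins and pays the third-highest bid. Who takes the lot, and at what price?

Bids in order: 79 (F) > 72 (E) > 51 (G) > 45 (D) > 39 (H)
F is highest; pays the third-highest bid, 51 ETH.

F pays 51 ETH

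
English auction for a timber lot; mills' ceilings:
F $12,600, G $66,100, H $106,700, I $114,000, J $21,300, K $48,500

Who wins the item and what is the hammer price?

Rule: the price rises until one bidder remains; the winner pays the price at which the last rival dropped out.
Limits in order: 114,000 (I) > 106,700 (H) > 66,100 (G) > 48,500 (K) > 21,300 (J) > 12,600 (F)
Bidding ends when H exits at $106,700; I takes it.

I wins at $106,700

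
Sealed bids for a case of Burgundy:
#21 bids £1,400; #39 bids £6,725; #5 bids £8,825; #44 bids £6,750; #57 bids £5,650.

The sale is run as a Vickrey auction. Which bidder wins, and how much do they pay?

Bids in order: 8,825 (#5) > 6,750 (#44) > 6,725 (#39) > 5,650 (#57) > 1,400 (#21)
#5 wins with the highest bid; price is set by the runner-up at £6,750.

#5 pays £6,750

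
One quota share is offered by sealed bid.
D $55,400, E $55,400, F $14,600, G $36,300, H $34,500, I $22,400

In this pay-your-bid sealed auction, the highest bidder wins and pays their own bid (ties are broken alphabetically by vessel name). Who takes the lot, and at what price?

Pay-your-bid sealed auction: the highest bidder wins and pays their own bid.
Bids in order: 55,400 (D) > 55,400 (E) > 36,300 (G) > 34,500 (H) > 22,400 (I) > 14,600 (F)
Tie at $55,400 → D wins by tie-break.
D has the highest bid and pays exactly that: $55,400.

D pays $55,400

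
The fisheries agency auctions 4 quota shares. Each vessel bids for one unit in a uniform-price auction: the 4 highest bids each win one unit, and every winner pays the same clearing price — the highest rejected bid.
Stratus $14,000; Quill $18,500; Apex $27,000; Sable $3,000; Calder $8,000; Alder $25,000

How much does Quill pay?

Bids ranked high→low: 27,000 (Apex), 25,000 (Alder), 18,500 (Quill), 14,000 (Stratus), 8,000 (Calder), 3,000 (Sable)
The 4 highest are Apex, Alder, Quill, Stratus.
First losing bid is Calder's $8,000, which sets the uniform price.
Quill wins → pays $8,000.

Quill pays $8,000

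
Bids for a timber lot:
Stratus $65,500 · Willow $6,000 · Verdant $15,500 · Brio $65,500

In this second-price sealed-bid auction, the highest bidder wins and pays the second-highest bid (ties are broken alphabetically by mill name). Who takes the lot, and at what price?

Brio pays $65,500

Bids ranked: 65,500 (Brio) > 65,500 (Stratus) > 15,500 (Verdant) > 6,000 (Willow)
Tie at $65,500 → Brio wins by tie-break.
Brio wins with the highest bid; price is set by the runner-up at $65,500.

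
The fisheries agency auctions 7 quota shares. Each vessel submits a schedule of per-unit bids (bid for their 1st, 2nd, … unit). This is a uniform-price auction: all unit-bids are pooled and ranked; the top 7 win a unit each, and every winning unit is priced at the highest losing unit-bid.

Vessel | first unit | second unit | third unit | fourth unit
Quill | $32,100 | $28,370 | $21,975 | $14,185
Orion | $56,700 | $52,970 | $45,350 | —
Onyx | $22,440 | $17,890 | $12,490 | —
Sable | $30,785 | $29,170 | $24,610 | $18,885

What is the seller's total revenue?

Total revenue: $172,270

All unit-bids, highest first — top 7: 56,700 (Orion-1), 52,970 (Orion-2), 45,350 (Orion-3), 32,100 (Quill-1), 30,785 (Sable-1), 29,170 (Sable-2), 28,370 (Quill-2)
First bid not allocated: $24,610.
Allocation: Orion 3, Quill 2, Sable 2. Every unit priced at $24,610.
Revenue = 7 × 24,610 = $172,270.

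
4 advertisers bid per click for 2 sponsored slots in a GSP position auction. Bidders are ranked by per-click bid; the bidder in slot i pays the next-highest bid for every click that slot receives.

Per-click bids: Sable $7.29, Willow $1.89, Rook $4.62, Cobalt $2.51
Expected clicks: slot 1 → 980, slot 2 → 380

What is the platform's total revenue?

Ranked by bid: $7.29 (Sable) > $4.62 (Rook) > $2.51 (Cobalt) > …
Slot 1: Sable pays $4.62 × 980 = $4527.60
Slot 2: Rook pays $2.51 × 380 = $953.80
Total = $5481.40

Total revenue: $5481.40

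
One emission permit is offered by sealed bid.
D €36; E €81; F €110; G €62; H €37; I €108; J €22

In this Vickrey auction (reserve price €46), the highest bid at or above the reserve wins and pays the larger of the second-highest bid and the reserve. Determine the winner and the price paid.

Rule: the highest bid at or above the reserve wins and pays the larger of the second-highest bid and the reserve.
Sorting bids: 110 (F) > 108 (I) > 81 (E) > 62 (G) > 37 (H) > 36 (D) > …
F has the top bid at or above the reserve (€110).
max(second-highest €108, reserve €46) = €108; the reserve does not bind.

F pays €108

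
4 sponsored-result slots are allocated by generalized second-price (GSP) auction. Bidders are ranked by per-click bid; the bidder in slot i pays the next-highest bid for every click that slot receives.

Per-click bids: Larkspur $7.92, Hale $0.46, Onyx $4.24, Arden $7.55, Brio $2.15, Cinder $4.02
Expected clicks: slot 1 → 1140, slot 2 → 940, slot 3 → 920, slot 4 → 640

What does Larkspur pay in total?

Larkspur pays $8607.00

Per-click bids in order: $7.92 (Larkspur) > $7.55 (Arden) > $4.24 (Onyx) > $4.02 (Cinder) > $2.15 (Brio) > …
Larkspur holds slot 1 → pays next bid $7.55 × 1140 clicks = $8607.00.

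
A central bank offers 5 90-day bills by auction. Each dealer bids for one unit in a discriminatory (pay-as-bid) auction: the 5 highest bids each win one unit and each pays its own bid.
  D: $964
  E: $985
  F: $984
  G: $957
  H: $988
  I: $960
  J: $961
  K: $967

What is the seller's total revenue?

Total revenue: $4,888

Sorting: 988 (H), 985 (E), 984 (F), 967 (K), 964 (D), 961 (J), 960 (I), …
Top 5: H, E, F, K, D.
Total revenue = 988 + 985 + 984 + 967 + 964 = $4,888.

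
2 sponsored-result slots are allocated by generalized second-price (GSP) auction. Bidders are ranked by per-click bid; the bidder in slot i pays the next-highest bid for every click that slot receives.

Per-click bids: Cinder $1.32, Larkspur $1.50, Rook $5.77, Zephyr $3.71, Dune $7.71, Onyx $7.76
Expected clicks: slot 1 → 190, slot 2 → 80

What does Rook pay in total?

Sorting advertisers: $7.76 (Onyx) > $7.71 (Dune) > $5.77 (Rook) > …
Rook ranks below slot 2 → no slot, pays nothing.

Rook pays $0.00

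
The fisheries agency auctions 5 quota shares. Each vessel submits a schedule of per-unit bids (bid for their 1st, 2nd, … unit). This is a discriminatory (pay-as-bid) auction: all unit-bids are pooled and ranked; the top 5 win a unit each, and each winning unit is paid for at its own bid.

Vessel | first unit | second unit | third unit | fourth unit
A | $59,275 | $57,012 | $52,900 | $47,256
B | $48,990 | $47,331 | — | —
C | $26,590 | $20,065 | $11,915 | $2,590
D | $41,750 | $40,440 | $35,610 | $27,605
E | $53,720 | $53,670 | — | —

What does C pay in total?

Merging the schedules and taking the best 5: 59,275 (A-1), 57,012 (A-2), 53,720 (E-1), 53,670 (E-2), 52,900 (A-3)
Next rejected bid: $48,990 (not a price — pay-as-bid).
C wins no units.

C pays $0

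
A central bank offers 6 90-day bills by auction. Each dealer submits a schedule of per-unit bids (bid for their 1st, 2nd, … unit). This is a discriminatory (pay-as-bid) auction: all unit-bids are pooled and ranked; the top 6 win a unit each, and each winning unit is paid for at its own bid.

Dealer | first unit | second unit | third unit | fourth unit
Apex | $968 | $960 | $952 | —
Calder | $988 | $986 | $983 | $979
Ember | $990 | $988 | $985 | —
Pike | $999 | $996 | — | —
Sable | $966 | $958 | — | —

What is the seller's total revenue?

Merging the schedules and taking the best 6: 999 (Pike-1), 996 (Pike-2), 990 (Ember-1), 988 (Calder-1), 988 (Ember-2), 986 (Calder-2)
Next rejected bid: $985 (not a price — pay-as-bid).
Each winning unit pays its own bid.
Revenue = 999 + 996 + 990 + 988 + 988 + 986 = $5,947.

Total revenue: $5,947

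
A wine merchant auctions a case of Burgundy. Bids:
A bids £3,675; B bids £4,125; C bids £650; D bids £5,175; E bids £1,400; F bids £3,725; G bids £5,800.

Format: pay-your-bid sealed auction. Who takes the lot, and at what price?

G pays £5,800

Rule: the highest bidder wins and pays their own bid.
Bids in order: 5,800 (G) > 5,175 (D) > 4,125 (B) > 3,725 (F) > 3,675 (A) > 1,400 (E) > …
First-price: G pays what they bid, £5,800.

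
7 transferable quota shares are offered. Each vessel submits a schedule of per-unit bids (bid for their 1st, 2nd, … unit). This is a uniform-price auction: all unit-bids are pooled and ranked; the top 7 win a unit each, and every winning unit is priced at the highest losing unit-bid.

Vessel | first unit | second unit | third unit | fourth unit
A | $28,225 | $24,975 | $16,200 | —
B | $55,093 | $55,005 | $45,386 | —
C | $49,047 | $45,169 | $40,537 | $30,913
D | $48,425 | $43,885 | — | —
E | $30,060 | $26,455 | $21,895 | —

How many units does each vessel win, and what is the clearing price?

B 3, C 2, D 2; clearing price $40,537

Merging the schedules and taking the best 7: 55,093 (B-1), 55,005 (B-2), 49,047 (C-1), 48,425 (D-1), 45,386 (B-3), 45,169 (C-2), 43,885 (D-2)
Highest rejected unit-bid = $40,537.
Allocation: B 3, C 2, D 2.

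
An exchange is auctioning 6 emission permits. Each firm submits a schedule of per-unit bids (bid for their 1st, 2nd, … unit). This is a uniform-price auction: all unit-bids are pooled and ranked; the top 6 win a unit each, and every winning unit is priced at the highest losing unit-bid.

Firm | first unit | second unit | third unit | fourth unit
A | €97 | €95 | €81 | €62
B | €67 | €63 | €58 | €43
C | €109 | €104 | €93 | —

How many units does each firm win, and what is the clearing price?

All unit-bids, highest first — top 6: 109 (C-1), 104 (C-2), 97 (A-1), 95 (A-2), 93 (C-3), 81 (A-3)
First bid not allocated: €67.
Allocation: A 3, C 3.

A 3, C 3; clearing price €67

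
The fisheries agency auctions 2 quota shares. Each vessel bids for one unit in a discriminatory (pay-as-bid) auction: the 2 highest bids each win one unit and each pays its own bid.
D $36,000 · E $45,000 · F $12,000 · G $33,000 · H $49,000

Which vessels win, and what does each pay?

Bids ranked high→low: 49,000 (H), 45,000 (E), 36,000 (D), 33,000 (G), …
Winners (2 units): H, E.
Each winner pays its own bid: H $49,000, E $45,000.

H $49,000, E $45,000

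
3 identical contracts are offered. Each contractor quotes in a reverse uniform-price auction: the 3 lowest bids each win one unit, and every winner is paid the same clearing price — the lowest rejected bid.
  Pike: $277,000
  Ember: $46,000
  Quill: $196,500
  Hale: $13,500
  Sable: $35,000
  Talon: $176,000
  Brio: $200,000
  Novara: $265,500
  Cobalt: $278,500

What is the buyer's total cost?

Ordering the bids: 13,500 (Hale), 35,000 (Sable), 46,000 (Ember), 176,000 (Talon), 196,500 (Quill), …
The 3 lowest are Hale, Sable, Ember.
Lowest unsuccessful bid: $176,000 → clearing price.
Total cost = 3 × $176,000 = $528,000.

Total cost: $528,000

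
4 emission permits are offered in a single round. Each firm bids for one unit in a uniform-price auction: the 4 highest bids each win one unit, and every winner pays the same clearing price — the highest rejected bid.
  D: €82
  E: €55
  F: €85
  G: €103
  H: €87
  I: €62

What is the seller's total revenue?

Sorting: 103 (G), 87 (H), 85 (F), 82 (D), 62 (I), 55 (E)
Top 4: G, H, F, D.
Highest unsuccessful bid: €62 → clearing price.
Total revenue = 4 × €62 = €248.

Total revenue: €248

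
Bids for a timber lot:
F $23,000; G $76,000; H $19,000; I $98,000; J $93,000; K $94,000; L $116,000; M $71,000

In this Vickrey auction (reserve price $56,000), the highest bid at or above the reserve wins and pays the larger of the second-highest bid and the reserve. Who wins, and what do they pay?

L pays $98,000

Rule: the highest bid at or above the reserve wins and pays the larger of the second-highest bid and the reserve.
Sorting bids: 116,000 (L) > 98,000 (I) > 94,000 (K) > 93,000 (J) > 76,000 (G) > 71,000 (M) > …
L has the top bid at or above the reserve ($116,000).
max(second-highest $98,000, reserve $56,000) = $98,000; the reserve does not bind.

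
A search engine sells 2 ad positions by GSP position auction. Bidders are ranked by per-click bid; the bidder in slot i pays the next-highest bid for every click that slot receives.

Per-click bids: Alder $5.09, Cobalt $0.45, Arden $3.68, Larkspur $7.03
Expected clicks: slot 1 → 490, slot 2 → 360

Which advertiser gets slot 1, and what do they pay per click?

Larkspur; $5.09 per click

Ranked by bid: $7.03 (Larkspur) > $5.09 (Alder) > $3.68 (Arden) > …
Slot 1 goes to the first-ranked bidder, Larkspur, who pays the next bid down: $5.09/click.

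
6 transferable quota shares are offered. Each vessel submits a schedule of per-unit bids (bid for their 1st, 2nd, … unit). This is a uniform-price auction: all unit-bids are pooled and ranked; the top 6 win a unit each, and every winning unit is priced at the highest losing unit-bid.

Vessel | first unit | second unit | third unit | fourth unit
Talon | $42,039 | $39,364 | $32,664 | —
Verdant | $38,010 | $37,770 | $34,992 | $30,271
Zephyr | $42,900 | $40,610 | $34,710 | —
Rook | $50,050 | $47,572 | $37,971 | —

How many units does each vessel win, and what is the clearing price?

Merging the schedules and taking the best 6: 50,050 (Rook-1), 47,572 (Rook-2), 42,900 (Zephyr-1), 42,039 (Talon-1), 40,610 (Zephyr-2), 39,364 (Talon-2)
Highest rejected unit-bid = $38,010.
Allocation: Rook 2, Talon 2, Zephyr 2.

Rook 2, Talon 2, Zephyr 2; clearing price $38,010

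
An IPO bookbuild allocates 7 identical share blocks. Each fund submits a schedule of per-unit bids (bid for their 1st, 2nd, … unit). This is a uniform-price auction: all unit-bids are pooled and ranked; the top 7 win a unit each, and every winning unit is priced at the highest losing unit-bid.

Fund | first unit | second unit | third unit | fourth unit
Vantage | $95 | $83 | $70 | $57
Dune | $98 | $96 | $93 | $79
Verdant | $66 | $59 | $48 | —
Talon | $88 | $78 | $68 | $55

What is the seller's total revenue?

Total revenue: $546

All unit-bids, highest first — top 7: 98 (Dune-1), 96 (Dune-2), 95 (Vantage-1), 93 (Dune-3), 88 (Talon-1), 83 (Vantage-2), 79 (Dune-4)
First bid not allocated: $78.
Allocation: Dune 4, Talon 1, Vantage 2. Every unit priced at $78.
Revenue = 7 × 78 = $546.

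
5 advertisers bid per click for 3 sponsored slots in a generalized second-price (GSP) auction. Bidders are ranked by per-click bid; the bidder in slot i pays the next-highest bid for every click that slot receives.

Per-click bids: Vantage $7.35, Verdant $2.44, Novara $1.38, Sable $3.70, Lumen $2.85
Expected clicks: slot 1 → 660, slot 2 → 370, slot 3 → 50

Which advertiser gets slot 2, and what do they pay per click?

Sable; $2.85 per click

Per-click bids in order: $7.35 (Vantage) > $3.70 (Sable) > $2.85 (Lumen) > $2.44 (Verdant) > …
Slot 2 goes to the second-ranked bidder, Sable, who pays the next bid down: $2.85/click.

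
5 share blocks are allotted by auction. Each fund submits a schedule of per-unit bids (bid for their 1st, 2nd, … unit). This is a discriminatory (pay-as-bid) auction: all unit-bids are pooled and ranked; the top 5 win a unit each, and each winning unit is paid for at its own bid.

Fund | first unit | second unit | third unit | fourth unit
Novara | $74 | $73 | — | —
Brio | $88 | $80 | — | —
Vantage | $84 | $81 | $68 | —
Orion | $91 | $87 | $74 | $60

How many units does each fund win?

Pooled unit-bids ranked (top 5): 91 (Orion-1), 88 (Brio-1), 87 (Orion-2), 84 (Vantage-1), 81 (Vantage-2)
Next rejected bid: $80 (not a price — pay-as-bid).
Allocation: Brio 1, Orion 2, Vantage 2.

Brio 1, Orion 2, Vantage 2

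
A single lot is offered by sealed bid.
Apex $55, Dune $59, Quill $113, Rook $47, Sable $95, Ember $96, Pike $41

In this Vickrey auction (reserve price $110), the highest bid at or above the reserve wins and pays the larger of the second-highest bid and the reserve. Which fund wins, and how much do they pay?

Vickrey auction (reserve price $110): the highest bid at or above the reserve wins and pays the larger of the second-highest bid and the reserve.
Bids ranked: 113 (Quill) > 96 (Ember) > 95 (Sable) > 59 (Dune) > 55 (Apex) > 47 (Rook) > …
Highest eligible bid: Quill at $113.
Second-highest bid $96 is below the reserve $110, so the reserve binds → payment $110.

Quill pays $110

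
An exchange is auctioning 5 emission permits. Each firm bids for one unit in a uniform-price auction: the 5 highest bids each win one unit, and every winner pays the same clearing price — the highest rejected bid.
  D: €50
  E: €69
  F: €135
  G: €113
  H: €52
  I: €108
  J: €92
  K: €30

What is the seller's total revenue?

Total revenue: €260

Bids ranked high→low: 135 (F), 113 (G), 108 (I), 92 (J), 69 (E), 52 (H), 50 (D), …
Top 5: F, G, I, J, E.
Highest unsuccessful bid: €52 → clearing price.
Total revenue = 5 × €52 = €260.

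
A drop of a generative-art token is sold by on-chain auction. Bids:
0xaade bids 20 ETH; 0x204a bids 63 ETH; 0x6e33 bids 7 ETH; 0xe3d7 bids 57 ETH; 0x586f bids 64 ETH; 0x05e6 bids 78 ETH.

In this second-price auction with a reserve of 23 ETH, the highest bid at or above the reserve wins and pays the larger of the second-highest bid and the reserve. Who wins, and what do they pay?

Second-price auction with a reserve of 23 ETH: the highest bid at or above the reserve wins and pays the larger of the second-highest bid and the reserve.
Sorting bids: 78 (0x05e6) > 64 (0x586f) > 63 (0x204a) > 57 (0xe3d7) > 20 (0xaade) > 7 (0x6e33)
0x05e6 has the top bid at or above the reserve (78 ETH).
max(second-highest 64 ETH, reserve 23 ETH) = 64 ETH; the reserve does not bind.

0x05e6 pays 64 ETH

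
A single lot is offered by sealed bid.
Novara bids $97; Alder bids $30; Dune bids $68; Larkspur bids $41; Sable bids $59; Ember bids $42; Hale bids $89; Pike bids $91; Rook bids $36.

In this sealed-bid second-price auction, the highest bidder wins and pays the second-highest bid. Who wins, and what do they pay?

Novara pays $91

Bids ranked: 97 (Novara) > 91 (Pike) > 89 (Hale) > 68 (Dune) > 59 (Sable) > 42 (Ember) > …
Novara is highest; pays the second-highest bid, $91.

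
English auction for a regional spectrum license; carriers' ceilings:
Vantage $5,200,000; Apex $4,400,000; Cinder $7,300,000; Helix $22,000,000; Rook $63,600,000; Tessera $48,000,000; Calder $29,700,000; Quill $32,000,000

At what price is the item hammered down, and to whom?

Rook wins at $48,000,000

Rule: the price rises until one bidder remains; the winner pays the price at which the last rival dropped out.
Limits ranked: 63,600,000 (Rook) > 48,000,000 (Tessera) > 32,000,000 (Quill) > 29,700,000 (Calder) > 22,000,000 (Helix) > 7,300,000 (Cinder) > …
Bidding ends when Tessera exits at $48,000,000; Rook takes it.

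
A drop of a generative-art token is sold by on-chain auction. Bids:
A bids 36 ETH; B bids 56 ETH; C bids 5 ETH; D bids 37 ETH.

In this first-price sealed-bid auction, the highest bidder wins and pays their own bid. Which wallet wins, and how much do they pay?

Rule: the highest bidder wins and pays their own bid.
Bids ranked: 56 (B) > 37 (D) > 36 (A) > 5 (C)
B is highest → pays own bid, 56 ETH.

B pays 56 ETH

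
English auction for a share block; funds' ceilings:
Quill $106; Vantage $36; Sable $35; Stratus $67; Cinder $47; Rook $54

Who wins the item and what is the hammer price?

Open ascending-bid auction: the price rises until one bidder remains; the winner pays the price at which the last rival dropped out.
Limits ranked: 106 (Quill) > 67 (Stratus) > 54 (Rook) > 47 (Cinder) > 36 (Vantage) > 35 (Sable)
Bidding ends when Stratus exits at $67; Quill takes it.

Quill wins at $67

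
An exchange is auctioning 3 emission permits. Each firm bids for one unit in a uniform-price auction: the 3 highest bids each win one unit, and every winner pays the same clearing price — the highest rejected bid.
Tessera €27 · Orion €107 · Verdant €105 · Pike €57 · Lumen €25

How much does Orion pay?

Orion pays €27

Bids ranked high→low: 107 (Orion), 105 (Verdant), 57 (Pike), 27 (Tessera), 25 (Lumen)
The 3 highest are Orion, Verdant, Pike.
Clearing price = highest rejected bid = €27.
Orion wins → pays €27.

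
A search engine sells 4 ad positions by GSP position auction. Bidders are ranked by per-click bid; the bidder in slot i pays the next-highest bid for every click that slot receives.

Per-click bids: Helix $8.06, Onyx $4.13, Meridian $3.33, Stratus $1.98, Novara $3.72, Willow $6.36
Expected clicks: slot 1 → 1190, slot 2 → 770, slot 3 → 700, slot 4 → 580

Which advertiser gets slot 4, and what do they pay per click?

Sorting advertisers: $8.06 (Helix) > $6.36 (Willow) > $4.13 (Onyx) > $3.72 (Novara) > $3.33 (Meridian) > …
Slot 4 goes to the fourth-ranked bidder, Novara, who pays the next bid down: $3.33/click.

Novara; $3.33 per click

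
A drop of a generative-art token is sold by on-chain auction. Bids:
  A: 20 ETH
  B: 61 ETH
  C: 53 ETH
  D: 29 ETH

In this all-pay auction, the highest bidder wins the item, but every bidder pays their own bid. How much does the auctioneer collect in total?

Bids ranked: 61 (B) > 53 (C) > 29 (D) > 20 (A)
B wins with the top bid; all bids are sunk regardless.
Every bidder forfeits their bid regardless of winning.
Revenue = 20 + 61 + 53 + 29 = 163 ETH.

Total revenue: 163 ETH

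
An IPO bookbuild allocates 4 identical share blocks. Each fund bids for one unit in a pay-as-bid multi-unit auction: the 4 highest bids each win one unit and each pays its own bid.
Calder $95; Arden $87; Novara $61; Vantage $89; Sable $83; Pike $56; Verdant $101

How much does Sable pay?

Sable pays $0

Bids ranked high→low: 101 (Verdant), 95 (Calder), 89 (Vantage), 87 (Arden), 83 (Sable), 61 (Novara), …
Top 4: Verdant, Calder, Vantage, Arden.
Sable does not win → $0.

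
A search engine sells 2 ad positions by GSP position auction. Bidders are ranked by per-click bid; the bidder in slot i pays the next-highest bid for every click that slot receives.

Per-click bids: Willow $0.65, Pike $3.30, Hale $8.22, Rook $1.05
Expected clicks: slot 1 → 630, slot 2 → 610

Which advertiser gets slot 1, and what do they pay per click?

Hale; $3.30 per click

Per-click bids in order: $8.22 (Hale) > $3.30 (Pike) > $1.05 (Rook) > …
Slot 1 goes to the first-ranked bidder, Hale, who pays the next bid down: $3.30/click.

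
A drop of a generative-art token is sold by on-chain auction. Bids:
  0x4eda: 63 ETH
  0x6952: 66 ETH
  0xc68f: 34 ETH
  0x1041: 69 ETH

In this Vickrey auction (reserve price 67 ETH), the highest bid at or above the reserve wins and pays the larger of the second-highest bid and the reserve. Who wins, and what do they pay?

Rule: the highest bid at or above the reserve wins and pays the larger of the second-highest bid and the reserve.
Bids ranked: 69 (0x1041) > 66 (0x6952) > 63 (0x4eda) > 34 (0xc68f)
Highest eligible bid: 0x1041 at 69 ETH.
Second-highest bid 66 ETH is below the reserve 67 ETH, so the reserve binds → payment 67 ETH.

0x1041 pays 67 ETH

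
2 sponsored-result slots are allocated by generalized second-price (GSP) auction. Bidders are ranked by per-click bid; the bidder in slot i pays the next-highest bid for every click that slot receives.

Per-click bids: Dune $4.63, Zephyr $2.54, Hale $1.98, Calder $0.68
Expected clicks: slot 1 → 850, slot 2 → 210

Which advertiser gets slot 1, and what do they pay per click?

Per-click bids in order: $4.63 (Dune) > $2.54 (Zephyr) > $1.98 (Hale) > …
Slot 1 goes to the first-ranked bidder, Dune, who pays the next bid down: $2.54/click.

Dune; $2.54 per click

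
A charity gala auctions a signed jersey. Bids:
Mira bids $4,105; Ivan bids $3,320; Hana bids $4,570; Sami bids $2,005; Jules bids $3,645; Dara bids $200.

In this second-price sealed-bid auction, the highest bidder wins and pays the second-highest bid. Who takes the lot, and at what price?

Hana pays $4,105

Bids in order: 4,570 (Hana) > 4,105 (Mira) > 3,645 (Jules) > 3,320 (Ivan) > 2,005 (Sami) > 200 (Dara)
Hana wins with the highest bid; price is set by the runner-up at $4,105.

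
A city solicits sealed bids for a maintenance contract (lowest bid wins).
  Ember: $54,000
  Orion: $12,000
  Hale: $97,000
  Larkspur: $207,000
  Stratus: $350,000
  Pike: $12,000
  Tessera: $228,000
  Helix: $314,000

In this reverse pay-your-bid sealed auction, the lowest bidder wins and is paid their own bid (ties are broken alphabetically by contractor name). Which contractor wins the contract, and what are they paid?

Rule: the lowest bidder wins and is paid their own bid.
Sorting bids: 12,000 (Orion) < 12,000 (Pike) < 54,000 (Ember) < 97,000 (Hale) < 207,000 (Larkspur) < 228,000 (Tessera) < …
Tie at $12,000 → Orion wins by tie-break.
First-price: Orion is paid what they bid, $12,000.

Orion is paid $12,000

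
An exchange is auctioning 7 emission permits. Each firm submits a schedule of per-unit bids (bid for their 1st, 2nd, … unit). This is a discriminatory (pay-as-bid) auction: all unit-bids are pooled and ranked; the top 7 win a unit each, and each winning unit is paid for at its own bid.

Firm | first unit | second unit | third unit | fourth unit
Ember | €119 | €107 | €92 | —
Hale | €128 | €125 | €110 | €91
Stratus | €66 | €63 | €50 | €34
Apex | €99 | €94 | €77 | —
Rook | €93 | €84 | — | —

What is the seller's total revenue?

Total revenue: €782

All unit-bids, highest first — top 7: 128 (Hale-1), 125 (Hale-2), 119 (Ember-1), 110 (Hale-3), 107 (Ember-2), 99 (Apex-1), 94 (Apex-2)
Next rejected bid: €93 (not a price — pay-as-bid).
Each winning unit pays its own bid.
Revenue = 128 + 125 + 119 + 110 + 107 + 99 + 94 = €782.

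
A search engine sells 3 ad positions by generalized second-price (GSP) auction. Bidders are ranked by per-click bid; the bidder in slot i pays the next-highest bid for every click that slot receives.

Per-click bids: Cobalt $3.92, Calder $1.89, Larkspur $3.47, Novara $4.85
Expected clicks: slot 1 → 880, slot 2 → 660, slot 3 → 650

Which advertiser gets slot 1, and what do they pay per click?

Sorting advertisers: $4.85 (Novara) > $3.92 (Cobalt) > $3.47 (Larkspur) > $1.89 (Calder)
Slot 1 goes to the first-ranked bidder, Novara, who pays the next bid down: $3.92/click.

Novara; $3.92 per click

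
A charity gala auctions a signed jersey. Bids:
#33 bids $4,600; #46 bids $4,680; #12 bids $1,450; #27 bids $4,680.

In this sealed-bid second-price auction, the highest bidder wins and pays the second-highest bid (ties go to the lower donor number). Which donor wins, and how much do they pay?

Sealed-bid second-price auction: the highest bidder wins and pays the second-highest bid.
Bids in order: 4,680 (#27) > 4,680 (#46) > 4,600 (#33) > 1,450 (#12)
Tie at $4,680 → #27 wins by tie-break.
Second-price: #27 pays #46's bid of $4,680.

#27 pays $4,680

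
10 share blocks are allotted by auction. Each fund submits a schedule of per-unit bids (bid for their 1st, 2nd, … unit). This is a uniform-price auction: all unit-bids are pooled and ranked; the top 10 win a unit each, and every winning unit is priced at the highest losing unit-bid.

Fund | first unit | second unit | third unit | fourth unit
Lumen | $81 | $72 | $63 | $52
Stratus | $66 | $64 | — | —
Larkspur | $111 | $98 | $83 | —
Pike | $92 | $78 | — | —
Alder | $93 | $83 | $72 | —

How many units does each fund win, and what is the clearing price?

Alder 3, Larkspur 3, Lumen 2, Pike 2; clearing price $66

Pooled unit-bids ranked (top 10): 111 (Larkspur-1), 98 (Larkspur-2), 93 (Alder-1), 92 (Pike-1), 83 (Larkspur-3), 83 (Alder-2), 81 (Lumen-1), 78 (Pike-2), 72 (Lumen-2), 72 (Alder-3)
The (k+1)-th unit-bid is $66.
Allocation: Alder 3, Larkspur 3, Lumen 2, Pike 2.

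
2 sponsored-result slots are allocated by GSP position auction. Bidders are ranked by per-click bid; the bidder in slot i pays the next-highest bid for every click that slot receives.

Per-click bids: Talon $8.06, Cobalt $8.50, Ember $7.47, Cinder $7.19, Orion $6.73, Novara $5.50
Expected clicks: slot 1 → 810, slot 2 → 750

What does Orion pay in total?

Sorting advertisers: $8.50 (Cobalt) > $8.06 (Talon) > $7.47 (Ember) > …
Orion ranks below slot 2 → no slot, pays nothing.

Orion pays $0.00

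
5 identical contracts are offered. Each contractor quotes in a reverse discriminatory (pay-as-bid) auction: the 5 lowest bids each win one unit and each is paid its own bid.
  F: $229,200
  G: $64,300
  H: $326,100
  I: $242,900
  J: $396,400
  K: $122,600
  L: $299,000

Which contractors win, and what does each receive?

G $64,300, K $122,600, F $229,200, I $242,900, L $299,000

Ordering the bids: 64,300 (G), 122,600 (K), 229,200 (F), 242,900 (I), 299,000 (L), 326,100 (H), 396,400 (J)
Lowest 5: G, K, F, I, L.
Each winner is paid its own bid: G $64,300, K $122,600, F $229,200, I $242,900, L $299,000.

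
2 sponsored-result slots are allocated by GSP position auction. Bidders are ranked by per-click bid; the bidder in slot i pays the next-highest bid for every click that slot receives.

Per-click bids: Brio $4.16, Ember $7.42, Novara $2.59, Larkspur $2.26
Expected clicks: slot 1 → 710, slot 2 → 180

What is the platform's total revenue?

Ranked by bid: $7.42 (Ember) > $4.16 (Brio) > $2.59 (Novara) > …
Slot 1: Ember pays $4.16 × 710 = $2953.60
Slot 2: Brio pays $2.59 × 180 = $466.20
Total = $3419.80

Total revenue: $3419.80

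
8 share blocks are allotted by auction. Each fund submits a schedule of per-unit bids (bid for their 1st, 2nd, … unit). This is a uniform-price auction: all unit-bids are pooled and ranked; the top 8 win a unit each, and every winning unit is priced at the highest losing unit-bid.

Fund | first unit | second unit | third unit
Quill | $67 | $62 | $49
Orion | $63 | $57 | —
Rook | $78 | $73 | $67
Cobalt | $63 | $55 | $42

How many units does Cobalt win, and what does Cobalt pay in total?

Cobalt: 1 unit, pays $55

All unit-bids, highest first — top 8: 78 (Rook-1), 73 (Rook-2), 67 (Quill-1), 67 (Rook-3), 63 (Orion-1), 63 (Cobalt-1), 62 (Quill-2), 57 (Orion-2)
The (k+1)-th unit-bid is $55.
Cobalt wins 1 unit(s) at $55 each.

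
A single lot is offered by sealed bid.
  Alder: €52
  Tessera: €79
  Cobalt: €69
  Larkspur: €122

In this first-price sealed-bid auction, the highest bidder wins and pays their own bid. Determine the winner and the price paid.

First-price sealed-bid auction: the highest bidder wins and pays their own bid.
Bids in order: 122 (Larkspur) > 79 (Tessera) > 69 (Cobalt) > 52 (Alder)
Larkspur has the highest bid and pays exactly that: €122.

Larkspur pays €122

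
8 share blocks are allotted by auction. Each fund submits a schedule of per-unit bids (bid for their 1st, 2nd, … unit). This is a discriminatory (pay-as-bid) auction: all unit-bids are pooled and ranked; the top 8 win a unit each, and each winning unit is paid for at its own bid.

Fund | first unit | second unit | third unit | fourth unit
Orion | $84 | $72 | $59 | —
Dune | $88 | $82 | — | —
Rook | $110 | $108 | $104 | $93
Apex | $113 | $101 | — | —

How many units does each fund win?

All unit-bids, highest first — top 8: 113 (Apex-1), 110 (Rook-1), 108 (Rook-2), 104 (Rook-3), 101 (Apex-2), 93 (Rook-4), 88 (Dune-1), 84 (Orion-1)
Next rejected bid: $82 (not a price — pay-as-bid).
Allocation: Apex 2, Dune 1, Orion 1, Rook 4.

Apex 2, Dune 1, Orion 1, Rook 4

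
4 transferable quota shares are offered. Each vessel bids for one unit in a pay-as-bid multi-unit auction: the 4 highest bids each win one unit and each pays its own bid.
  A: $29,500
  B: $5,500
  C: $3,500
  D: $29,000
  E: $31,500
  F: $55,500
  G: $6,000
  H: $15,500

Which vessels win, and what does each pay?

Sorting: 55,500 (F), 31,500 (E), 29,500 (A), 29,000 (D), 15,500 (H), 6,000 (G), …
The 4 highest are F, E, A, D.
Each winner pays its own bid: F $55,500, E $31,500, A $29,500, D $29,000.

F $55,500, E $31,500, A $29,500, D $29,000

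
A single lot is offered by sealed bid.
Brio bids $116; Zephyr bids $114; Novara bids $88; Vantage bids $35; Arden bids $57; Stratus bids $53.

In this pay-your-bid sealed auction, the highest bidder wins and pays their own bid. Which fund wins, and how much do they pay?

Brio pays $116

Sorting bids: 116 (Brio) > 114 (Zephyr) > 88 (Novara) > 57 (Arden) > 53 (Stratus) > 35 (Vantage)
First-price: Brio pays what they bid, $116.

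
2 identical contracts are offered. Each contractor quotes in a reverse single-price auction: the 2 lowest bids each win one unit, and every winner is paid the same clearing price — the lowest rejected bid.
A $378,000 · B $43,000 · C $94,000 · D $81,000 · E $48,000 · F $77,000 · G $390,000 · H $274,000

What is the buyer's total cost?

Bids ranked low→high: 43,000 (B), 48,000 (E), 77,000 (F), 81,000 (D), …
The 2 lowest are B, E.
Lowest unsuccessful bid: $77,000 → clearing price.
Total cost = 2 × $77,000 = $154,000.

Total cost: $154,000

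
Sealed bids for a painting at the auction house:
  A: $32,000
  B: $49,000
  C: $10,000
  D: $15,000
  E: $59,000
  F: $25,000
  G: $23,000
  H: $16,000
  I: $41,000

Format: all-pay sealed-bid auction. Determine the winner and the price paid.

Sorting bids: 59,000 (E) > 49,000 (B) > 41,000 (I) > 32,000 (A) > 25,000 (F) > 23,000 (G) > …
E wins with the top bid; all bids are sunk regardless.

E pays $59,000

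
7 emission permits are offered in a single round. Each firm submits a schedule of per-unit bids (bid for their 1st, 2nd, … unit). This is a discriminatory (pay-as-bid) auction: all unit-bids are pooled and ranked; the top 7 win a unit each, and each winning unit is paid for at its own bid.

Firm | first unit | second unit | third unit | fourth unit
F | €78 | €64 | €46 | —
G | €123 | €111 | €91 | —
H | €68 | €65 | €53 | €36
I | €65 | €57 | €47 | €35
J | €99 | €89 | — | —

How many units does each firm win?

F 1, G 3, H 1, J 2

All unit-bids, highest first — top 7: 123 (G-1), 111 (G-2), 99 (J-1), 91 (G-3), 89 (J-2), 78 (F-1), 68 (H-1)
Next rejected bid: €65 (not a price — pay-as-bid).
Allocation: F 1, G 3, H 1, J 2.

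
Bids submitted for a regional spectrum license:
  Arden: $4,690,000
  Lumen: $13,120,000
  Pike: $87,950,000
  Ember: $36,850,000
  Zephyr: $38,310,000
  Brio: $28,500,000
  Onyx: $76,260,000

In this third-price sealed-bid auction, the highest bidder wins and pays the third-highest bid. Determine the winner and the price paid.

Third-price sealed-bid auction: the highest bidder wins and pays the third-highest bid.
Bids in order: 87,950,000 (Pike) > 76,260,000 (Onyx) > 38,310,000 (Zephyr) > 36,850,000 (Ember) > 28,500,000 (Brio) > 13,120,000 (Lumen) > …
Pike is highest; pays the third-highest bid, $38,310,000.

Pike pays $38,310,000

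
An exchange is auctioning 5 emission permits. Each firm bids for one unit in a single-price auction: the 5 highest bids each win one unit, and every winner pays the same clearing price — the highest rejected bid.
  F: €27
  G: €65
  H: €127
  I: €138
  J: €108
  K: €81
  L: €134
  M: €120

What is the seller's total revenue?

Total revenue: €405

Ordering the bids: 138 (I), 134 (L), 127 (H), 120 (M), 108 (J), 81 (K), 65 (G), …
The 5 highest are I, L, H, M, J.
First losing bid is K's €81, which sets the uniform price.
Total revenue = 5 × €81 = €405.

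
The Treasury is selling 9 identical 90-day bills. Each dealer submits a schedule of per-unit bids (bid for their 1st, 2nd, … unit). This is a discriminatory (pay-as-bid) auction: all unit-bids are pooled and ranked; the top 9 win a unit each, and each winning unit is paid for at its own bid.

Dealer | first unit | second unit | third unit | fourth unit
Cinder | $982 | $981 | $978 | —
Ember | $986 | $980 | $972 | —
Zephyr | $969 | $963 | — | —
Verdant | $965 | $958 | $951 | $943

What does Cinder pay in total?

Cinder pays $2,941

Merging the schedules and taking the best 9: 986 (Ember-1), 982 (Cinder-1), 981 (Cinder-2), 980 (Ember-2), 978 (Cinder-3), 972 (Ember-3), 969 (Zephyr-1), 965 (Verdant-1), 963 (Zephyr-2)
Next rejected bid: $958 (not a price — pay-as-bid).
Cinder's winning unit-bids: 982 + 981 + 978 = $2,941.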